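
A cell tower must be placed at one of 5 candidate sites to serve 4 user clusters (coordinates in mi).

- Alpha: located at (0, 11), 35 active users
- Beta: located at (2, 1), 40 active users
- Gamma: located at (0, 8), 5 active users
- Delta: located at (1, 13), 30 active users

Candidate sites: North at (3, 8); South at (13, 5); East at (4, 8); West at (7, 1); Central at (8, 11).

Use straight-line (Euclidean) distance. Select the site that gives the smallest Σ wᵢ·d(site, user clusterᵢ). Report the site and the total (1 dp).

North, total 607.9 mi

Total weighted distance at each candidate:
  North (3, 8): total = 607.9
  South (13, 5): total = 1468.7
  East (4, 8): total = 661.1
  West (7, 1): total = 1079.2
  Central (8, 11): total = 1007.6
Minimum is at North with total 607.9 mi.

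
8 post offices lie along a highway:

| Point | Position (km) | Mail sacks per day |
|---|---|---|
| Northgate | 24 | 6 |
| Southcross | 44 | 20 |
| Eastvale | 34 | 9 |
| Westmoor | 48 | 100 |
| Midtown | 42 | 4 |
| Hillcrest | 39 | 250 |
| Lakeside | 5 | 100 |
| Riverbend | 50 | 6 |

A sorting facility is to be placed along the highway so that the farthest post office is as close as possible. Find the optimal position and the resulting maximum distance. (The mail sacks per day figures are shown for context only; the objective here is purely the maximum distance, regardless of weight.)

The 1-center on a line is the midpoint of the two extreme points: leftmost at 5, rightmost at 50.
Optimal location = (5 + 50)/2 = 27.5; maximum distance = (50 − 5)/2 = 22.5.

location 27.5, max distance 22.5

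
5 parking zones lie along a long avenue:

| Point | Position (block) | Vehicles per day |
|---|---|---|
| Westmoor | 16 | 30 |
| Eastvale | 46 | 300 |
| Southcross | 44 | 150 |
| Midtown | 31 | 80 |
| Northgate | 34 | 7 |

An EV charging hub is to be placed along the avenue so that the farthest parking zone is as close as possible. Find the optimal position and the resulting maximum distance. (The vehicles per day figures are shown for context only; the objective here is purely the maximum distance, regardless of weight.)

The 1-center on a line is the midpoint of the two extreme points: leftmost at 16, rightmost at 46.
Optimal location = (16 + 46)/2 = 31; maximum distance = (46 − 16)/2 = 15.

location 31, max distance 15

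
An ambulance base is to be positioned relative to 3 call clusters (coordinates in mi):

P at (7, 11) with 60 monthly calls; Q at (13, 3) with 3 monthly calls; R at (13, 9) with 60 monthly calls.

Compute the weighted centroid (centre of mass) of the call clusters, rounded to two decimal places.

(10.07, 9.83)

The minimiser of Σwᵢ‖p−pᵢ‖² is the weighted centroid p* = (Σwᵢpᵢ)/(Σwᵢ).
Σwᵢ = 123.
Σwᵢxᵢ = 60·7 + 3·13 + 60·13 = 1239.
Σwᵢyᵢ = 60·11 + 3·3 + 60·9 = 1209.
x* = 1239/123 = 10.07, y* = 1209/123 = 9.83.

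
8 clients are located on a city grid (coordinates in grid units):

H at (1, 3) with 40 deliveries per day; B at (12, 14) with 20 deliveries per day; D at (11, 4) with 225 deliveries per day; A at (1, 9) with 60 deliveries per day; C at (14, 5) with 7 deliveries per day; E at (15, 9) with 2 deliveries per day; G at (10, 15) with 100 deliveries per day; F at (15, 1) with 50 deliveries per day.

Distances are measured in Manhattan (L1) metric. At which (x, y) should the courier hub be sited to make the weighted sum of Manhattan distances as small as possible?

(11, 4)

Manhattan distance separates: Σwᵢ(|x−xᵢ|+|y−yᵢ|) = Σwᵢ|x−xᵢ| + Σwᵢ|y−yᵢ|, so x and y are optimised independently as 1-D weighted medians.
Total weight W = 504; half = 252.
x-coordinate, sorted with cumulative weight:
  x=1 (H, w=40) cum 40
  x=1 (A, w=60) cum 100
  x=10 (G, w=100) cum 200
  x=11 (D, w=225) cum 425  ← median
  x=12 (B, w=20) cum 445
  x=14 (C, w=7) cum 452
  x=15 (E, w=2) cum 454
  x=15 (F, w=50) cum 504
⇒ x* = 11
y-coordinate, sorted with cumulative weight:
  y=1 (F, w=50) cum 50
  y=3 (H, w=40) cum 90
  y=4 (D, w=225) cum 315  ← median
  y=5 (C, w=7) cum 322
  y=9 (A, w=60) cum 382
  y=9 (E, w=2) cum 384
  y=14 (B, w=20) cum 404
  y=15 (G, w=100) cum 504
⇒ y* = 4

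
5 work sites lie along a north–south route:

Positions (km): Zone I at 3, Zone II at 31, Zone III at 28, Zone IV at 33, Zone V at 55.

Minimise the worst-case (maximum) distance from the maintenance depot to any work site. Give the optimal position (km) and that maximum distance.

The 1-center on a line is the midpoint of the two extreme points: leftmost at 3, rightmost at 55.
Optimal location = (3 + 55)/2 = 29; maximum distance = (55 − 3)/2 = 26.

location 29, max distance 26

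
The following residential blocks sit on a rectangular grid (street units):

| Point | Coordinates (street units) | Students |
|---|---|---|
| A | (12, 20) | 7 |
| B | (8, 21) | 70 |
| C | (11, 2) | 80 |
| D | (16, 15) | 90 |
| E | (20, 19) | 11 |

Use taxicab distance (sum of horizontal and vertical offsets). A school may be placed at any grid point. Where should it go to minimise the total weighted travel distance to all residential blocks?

Manhattan distance separates: Σwᵢ(|x−xᵢ|+|y−yᵢ|) = Σwᵢ|x−xᵢ| + Σwᵢ|y−yᵢ|, so x and y are optimised independently as 1-D weighted medians.
Total weight W = 258; half = 129.
x-coordinate, sorted with cumulative weight:
  x=8 (B, w=70) cum 70
  x=11 (C, w=80) cum 150  ← median
  x=12 (A, w=7) cum 157
  x=16 (D, w=90) cum 247
  x=20 (E, w=11) cum 258
⇒ x* = 11
y-coordinate, sorted with cumulative weight:
  y=2 (C, w=80) cum 80
  y=15 (D, w=90) cum 170  ← median
  y=19 (E, w=11) cum 181
  y=20 (A, w=7) cum 188
  y=21 (B, w=70) cum 258
⇒ y* = 15

(11, 15)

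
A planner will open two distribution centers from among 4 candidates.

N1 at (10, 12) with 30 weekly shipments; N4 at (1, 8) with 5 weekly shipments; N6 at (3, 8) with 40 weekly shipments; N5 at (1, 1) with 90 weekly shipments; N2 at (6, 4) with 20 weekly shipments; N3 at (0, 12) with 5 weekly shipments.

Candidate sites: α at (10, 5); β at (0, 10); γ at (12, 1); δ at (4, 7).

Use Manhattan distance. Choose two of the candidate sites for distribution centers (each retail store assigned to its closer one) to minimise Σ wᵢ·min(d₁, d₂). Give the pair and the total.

Evaluate every pair (each demand assigned to the nearer of the two):
  {α, δ}: total = 1265
  {β, δ}: total = 1345
  {γ, δ}: total = 1385
  {α, β}: total = 1435
  {β, γ}: total = 1665
  {α, γ}: total = 1845
Best pair: {α, δ} with total 1265.

{α, δ}, total 1265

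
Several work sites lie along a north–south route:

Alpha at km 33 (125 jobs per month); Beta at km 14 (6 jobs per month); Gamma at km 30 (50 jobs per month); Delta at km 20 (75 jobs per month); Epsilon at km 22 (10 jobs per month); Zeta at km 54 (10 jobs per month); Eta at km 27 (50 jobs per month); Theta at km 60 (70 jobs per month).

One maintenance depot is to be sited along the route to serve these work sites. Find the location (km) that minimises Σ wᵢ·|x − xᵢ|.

For a sum of weighted absolute distances on a line, the optimum is the weighted median (not the mean). Total weight W = 396; half-weight = 198.
Sort by position and accumulate weight:
  km 14 (Beta, w=6) → cum 6
  km 20 (Delta, w=75) → cum 81
  km 22 (Epsilon, w=10) → cum 91
  km 27 (Eta, w=50) → cum 141
  km 30 (Gamma, w=50) → cum 191
  km 33 (Alpha, w=125) → cum 316  ≥ 198 → median here
  km 54 (Zeta, w=10) → cum 326
  km 60 (Theta, w=70) → cum 396
Optimal location: km 33.

x = 33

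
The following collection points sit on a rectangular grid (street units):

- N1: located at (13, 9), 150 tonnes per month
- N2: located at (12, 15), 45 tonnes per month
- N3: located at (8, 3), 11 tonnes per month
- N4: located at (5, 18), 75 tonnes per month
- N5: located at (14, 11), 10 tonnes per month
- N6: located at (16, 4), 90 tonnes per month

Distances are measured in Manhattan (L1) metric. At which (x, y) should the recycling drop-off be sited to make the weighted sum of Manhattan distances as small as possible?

Manhattan distance separates: Σwᵢ(|x−xᵢ|+|y−yᵢ|) = Σwᵢ|x−xᵢ| + Σwᵢ|y−yᵢ|, so x and y are optimised independently as 1-D weighted medians.
Total weight W = 381; half = 190.5.
x-coordinate, sorted with cumulative weight:
  x=5 (N4, w=75) cum 75
  x=8 (N3, w=11) cum 86
  x=12 (N2, w=45) cum 131
  x=13 (N1, w=150) cum 281  ← median
  x=14 (N5, w=10) cum 291
  x=16 (N6, w=90) cum 381
⇒ x* = 13
y-coordinate, sorted with cumulative weight:
  y=3 (N3, w=11) cum 11
  y=4 (N6, w=90) cum 101
  y=9 (N1, w=150) cum 251  ← median
  y=11 (N5, w=10) cum 261
  y=15 (N2, w=45) cum 306
  y=18 (N4, w=75) cum 381
⇒ y* = 9

(13, 9)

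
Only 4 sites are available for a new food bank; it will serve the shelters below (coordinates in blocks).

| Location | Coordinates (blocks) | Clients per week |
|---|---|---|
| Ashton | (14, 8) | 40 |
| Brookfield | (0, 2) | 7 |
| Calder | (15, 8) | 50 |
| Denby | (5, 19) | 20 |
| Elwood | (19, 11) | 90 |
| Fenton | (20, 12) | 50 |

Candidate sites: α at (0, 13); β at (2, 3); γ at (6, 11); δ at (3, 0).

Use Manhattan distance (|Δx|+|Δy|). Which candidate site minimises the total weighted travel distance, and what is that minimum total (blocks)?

Total weighted distance at each candidate:
  α (0, 13): total = 4997
  β (2, 3): total = 5581
  γ (6, 11): total = 3245
  δ (3, 0): total = 6095
Minimum is at γ with total 3245 blocks.

γ, total 3245 blocks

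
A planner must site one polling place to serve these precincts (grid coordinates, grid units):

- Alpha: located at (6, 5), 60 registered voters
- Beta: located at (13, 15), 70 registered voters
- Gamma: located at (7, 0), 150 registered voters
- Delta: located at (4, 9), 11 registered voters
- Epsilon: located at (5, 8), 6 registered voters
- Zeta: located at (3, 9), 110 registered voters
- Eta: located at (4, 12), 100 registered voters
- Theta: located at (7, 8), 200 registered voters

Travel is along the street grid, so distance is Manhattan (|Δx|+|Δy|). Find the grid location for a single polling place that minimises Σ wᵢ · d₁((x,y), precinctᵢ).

(7, 8)

Manhattan distance separates: Σwᵢ(|x−xᵢ|+|y−yᵢ|) = Σwᵢ|x−xᵢ| + Σwᵢ|y−yᵢ|, so x and y are optimised independently as 1-D weighted medians.
Total weight W = 707; half = 353.5.
x-coordinate, sorted with cumulative weight:
  x=3 (Zeta, w=110) cum 110
  x=4 (Delta, w=11) cum 121
  x=4 (Eta, w=100) cum 221
  x=5 (Epsilon, w=6) cum 227
  x=6 (Alpha, w=60) cum 287
  x=7 (Gamma, w=150) cum 437  ← median
  x=7 (Theta, w=200) cum 637
  x=13 (Beta, w=70) cum 707
⇒ x* = 7
y-coordinate, sorted with cumulative weight:
  y=0 (Gamma, w=150) cum 150
  y=5 (Alpha, w=60) cum 210
  y=8 (Epsilon, w=6) cum 216
  y=8 (Theta, w=200) cum 416  ← median
  y=9 (Delta, w=11) cum 427
  y=9 (Zeta, w=110) cum 537
  y=12 (Eta, w=100) cum 637
  y=15 (Beta, w=70) cum 707
⇒ y* = 8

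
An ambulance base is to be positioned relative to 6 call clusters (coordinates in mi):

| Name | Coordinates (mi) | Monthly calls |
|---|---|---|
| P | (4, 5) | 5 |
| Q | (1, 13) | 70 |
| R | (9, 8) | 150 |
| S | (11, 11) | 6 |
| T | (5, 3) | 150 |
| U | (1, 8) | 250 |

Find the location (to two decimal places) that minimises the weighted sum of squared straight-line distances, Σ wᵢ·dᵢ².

The minimiser of Σwᵢ‖p−pᵢ‖² is the weighted centroid p* = (Σwᵢpᵢ)/(Σwᵢ).
Σwᵢ = 631.
Σwᵢxᵢ = 5·4 + 70·1 + 150·9 + 6·11 + 150·5 + 250·1 = 2506.
Σwᵢyᵢ = 5·5 + 70·13 + 150·8 + 6·11 + 150·3 + 250·8 = 4651.
x* = 2506/631 = 3.97, y* = 4651/631 = 7.37.

(3.97, 7.37)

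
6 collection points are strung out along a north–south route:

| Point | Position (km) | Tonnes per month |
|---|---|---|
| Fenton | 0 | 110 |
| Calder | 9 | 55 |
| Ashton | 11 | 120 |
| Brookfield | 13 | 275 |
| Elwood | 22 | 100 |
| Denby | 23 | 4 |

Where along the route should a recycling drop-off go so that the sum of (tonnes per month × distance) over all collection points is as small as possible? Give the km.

x = 13

For a sum of weighted absolute distances on a line, the optimum is the weighted median (not the mean). Total weight W = 664; half-weight = 332.
Sort by position and accumulate weight:
  km 0 (Fenton, w=110) → cum 110
  km 9 (Calder, w=55) → cum 165
  km 11 (Ashton, w=120) → cum 285
  km 13 (Brookfield, w=275) → cum 560  ≥ 332 → median here
  km 22 (Elwood, w=100) → cum 660
  km 23 (Denby, w=4) → cum 664
Optimal location: km 13.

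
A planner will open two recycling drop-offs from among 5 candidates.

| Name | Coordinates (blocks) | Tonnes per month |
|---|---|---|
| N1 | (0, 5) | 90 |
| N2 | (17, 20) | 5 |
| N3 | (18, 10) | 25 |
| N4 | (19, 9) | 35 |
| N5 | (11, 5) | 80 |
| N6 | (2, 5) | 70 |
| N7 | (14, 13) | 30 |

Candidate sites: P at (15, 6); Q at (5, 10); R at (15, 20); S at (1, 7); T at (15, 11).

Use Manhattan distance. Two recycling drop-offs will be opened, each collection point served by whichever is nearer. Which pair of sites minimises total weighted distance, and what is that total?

{P, S}, total 1620

Evaluate every pair (each demand assigned to the nearer of the two):
  {P, S}: total = 1620
  {S, T}: total = 1735
  {R, S}: total = 2540
  {P, Q}: total = 2600
  {Q, S}: total = 2680
  {Q, T}: total = 2715
  {P, T}: total = 3275
  {Q, R}: total = 3440
  {P, R}: total = 3490
  {R, T}: total = 4430
Best pair: {P, S} with total 1620.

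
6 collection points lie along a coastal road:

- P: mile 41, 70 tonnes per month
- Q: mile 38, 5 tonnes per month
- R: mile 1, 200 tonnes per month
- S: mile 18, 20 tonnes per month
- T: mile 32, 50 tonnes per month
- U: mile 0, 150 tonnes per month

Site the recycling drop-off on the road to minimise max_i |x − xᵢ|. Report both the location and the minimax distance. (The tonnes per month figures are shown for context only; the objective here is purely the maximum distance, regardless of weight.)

location 20.5, max distance 20.5

The 1-center on a line is the midpoint of the two extreme points: leftmost at 0, rightmost at 41.
Optimal location = (0 + 41)/2 = 20.5; maximum distance = (41 − 0)/2 = 20.5.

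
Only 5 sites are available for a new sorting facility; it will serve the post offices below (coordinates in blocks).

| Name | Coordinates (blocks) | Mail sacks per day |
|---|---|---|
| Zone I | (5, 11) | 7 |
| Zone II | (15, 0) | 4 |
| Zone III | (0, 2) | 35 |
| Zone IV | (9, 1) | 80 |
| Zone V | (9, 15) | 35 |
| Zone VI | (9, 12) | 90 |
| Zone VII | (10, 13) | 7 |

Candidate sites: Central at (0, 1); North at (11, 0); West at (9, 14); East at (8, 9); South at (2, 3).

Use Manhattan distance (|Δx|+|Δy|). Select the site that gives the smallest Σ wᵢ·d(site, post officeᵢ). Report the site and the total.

Total weighted distance at each candidate:
  Central (0, 1): total = 3683
  North (11, 0): total = 2783
  West (9, 14): total = 2133
  East (8, 9): total = 1991
  South (2, 3): total = 3197
Minimum is at East with total 1991 blocks.

East, total 1991 blocks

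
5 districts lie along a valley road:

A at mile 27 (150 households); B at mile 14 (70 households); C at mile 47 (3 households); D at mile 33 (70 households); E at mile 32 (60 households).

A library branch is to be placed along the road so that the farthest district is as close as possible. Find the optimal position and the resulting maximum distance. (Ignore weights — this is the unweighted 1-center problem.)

location 30.5, max distance 16.5

The 1-center on a line is the midpoint of the two extreme points: leftmost at 14, rightmost at 47.
Optimal location = (14 + 47)/2 = 30.5; maximum distance = (47 − 14)/2 = 16.5.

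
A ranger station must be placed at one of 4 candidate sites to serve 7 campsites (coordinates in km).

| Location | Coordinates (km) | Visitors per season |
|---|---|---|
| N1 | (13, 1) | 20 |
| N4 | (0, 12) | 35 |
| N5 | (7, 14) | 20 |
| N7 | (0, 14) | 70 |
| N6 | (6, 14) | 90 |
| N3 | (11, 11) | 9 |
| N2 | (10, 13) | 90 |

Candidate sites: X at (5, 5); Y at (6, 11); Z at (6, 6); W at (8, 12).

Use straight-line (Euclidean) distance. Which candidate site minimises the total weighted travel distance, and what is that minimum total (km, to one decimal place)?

W, total 1627.9 km

Total weighted distance at each candidate:
  X (5, 5): total = 3125.5
  Y (6, 11): total = 1707.3
  Z (6, 6): total = 2839.5
  W (8, 12): total = 1627.9
Minimum is at W with total 1627.9 km.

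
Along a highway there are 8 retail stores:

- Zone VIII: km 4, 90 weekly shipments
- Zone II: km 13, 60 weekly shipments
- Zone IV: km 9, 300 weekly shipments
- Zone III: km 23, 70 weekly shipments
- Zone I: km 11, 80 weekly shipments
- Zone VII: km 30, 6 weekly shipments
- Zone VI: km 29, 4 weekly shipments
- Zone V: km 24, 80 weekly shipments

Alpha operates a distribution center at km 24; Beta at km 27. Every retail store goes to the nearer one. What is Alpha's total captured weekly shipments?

The indifferent point is the midpoint (24+27)/2 = 25.5; retail stores left of it (closer to Alpha at 24) go to Alpha, those right go to Beta.
  Zone VIII at 4 (w=90) → Alpha
  Zone IV at 9 (w=300) → Alpha
  Zone I at 11 (w=80) → Alpha
  Zone II at 13 (w=60) → Alpha
  Zone III at 23 (w=70) → Alpha
  Zone V at 24 (w=80) → Alpha
  Zone VI at 29 (w=4) → Beta
  Zone VII at 30 (w=6) → Beta
Alpha captures 680; Beta captures 10.

680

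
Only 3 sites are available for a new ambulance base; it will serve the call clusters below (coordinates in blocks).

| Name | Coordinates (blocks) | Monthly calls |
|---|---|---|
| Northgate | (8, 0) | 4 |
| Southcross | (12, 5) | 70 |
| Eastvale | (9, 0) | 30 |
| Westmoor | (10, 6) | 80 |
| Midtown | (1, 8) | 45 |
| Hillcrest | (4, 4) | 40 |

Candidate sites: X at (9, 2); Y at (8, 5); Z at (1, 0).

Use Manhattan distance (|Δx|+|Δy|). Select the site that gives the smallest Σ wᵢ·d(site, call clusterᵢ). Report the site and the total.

Total weighted distance at each candidate:
  X (9, 2): total = 1802
  Y (8, 5): total = 1370
  Z (1, 0): total = 3228
Minimum is at Y with total 1370 blocks.

Y, total 1370 blocks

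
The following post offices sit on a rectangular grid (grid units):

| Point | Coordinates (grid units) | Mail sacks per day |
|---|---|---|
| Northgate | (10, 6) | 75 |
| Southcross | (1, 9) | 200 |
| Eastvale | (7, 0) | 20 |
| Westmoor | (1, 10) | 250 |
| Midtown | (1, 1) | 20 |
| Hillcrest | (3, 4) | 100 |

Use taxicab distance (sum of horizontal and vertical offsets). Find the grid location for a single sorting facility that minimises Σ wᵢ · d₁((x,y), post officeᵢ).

(1, 9)

Manhattan distance separates: Σwᵢ(|x−xᵢ|+|y−yᵢ|) = Σwᵢ|x−xᵢ| + Σwᵢ|y−yᵢ|, so x and y are optimised independently as 1-D weighted medians.
Total weight W = 665; half = 332.5.
x-coordinate, sorted with cumulative weight:
  x=1 (Southcross, w=200) cum 200
  x=1 (Westmoor, w=250) cum 450  ← median
  x=1 (Midtown, w=20) cum 470
  x=3 (Hillcrest, w=100) cum 570
  x=7 (Eastvale, w=20) cum 590
  x=10 (Northgate, w=75) cum 665
⇒ x* = 1
y-coordinate, sorted with cumulative weight:
  y=0 (Eastvale, w=20) cum 20
  y=1 (Midtown, w=20) cum 40
  y=4 (Hillcrest, w=100) cum 140
  y=6 (Northgate, w=75) cum 215
  y=9 (Southcross, w=200) cum 415  ← median
  y=10 (Westmoor, w=250) cum 665
⇒ y* = 9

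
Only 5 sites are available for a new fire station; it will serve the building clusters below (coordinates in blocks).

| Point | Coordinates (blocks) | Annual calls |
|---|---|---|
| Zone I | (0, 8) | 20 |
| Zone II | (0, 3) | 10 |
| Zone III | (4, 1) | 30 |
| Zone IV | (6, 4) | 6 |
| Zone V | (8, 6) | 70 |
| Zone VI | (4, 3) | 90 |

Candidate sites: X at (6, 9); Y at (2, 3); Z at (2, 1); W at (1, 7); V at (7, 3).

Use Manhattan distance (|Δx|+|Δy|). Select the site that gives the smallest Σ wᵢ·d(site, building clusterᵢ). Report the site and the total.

Total weighted distance at each candidate:
  X (6, 9): total = 1660
  Y (2, 3): total = 1120
  Z (2, 1): total = 1452
  W (1, 7): total = 1598
  V (7, 3): total = 1022
Minimum is at V with total 1022 blocks.

V, total 1022 blocks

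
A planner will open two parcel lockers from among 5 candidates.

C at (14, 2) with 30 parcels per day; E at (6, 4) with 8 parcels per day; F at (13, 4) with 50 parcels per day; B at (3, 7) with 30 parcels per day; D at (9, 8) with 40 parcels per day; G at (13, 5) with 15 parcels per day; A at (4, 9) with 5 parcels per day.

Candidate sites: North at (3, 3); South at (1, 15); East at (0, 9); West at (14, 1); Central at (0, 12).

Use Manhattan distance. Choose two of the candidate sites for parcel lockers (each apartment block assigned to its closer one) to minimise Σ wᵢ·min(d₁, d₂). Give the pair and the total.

{North, West}, total 932

Evaluate every pair (each demand assigned to the nearer of the two):
  {North, West}: total = 932
  {East, West}: total = 963
  {West, Central}: total = 1148
  {South, West}: total = 1218
  {North, East}: total = 1662
  {North, South}: total = 1717
  {North, Central}: total = 1717
  {South, East}: total = 2443
  {East, Central}: total = 2443
  {South, Central}: total = 2977
Best pair: {North, West} with total 932.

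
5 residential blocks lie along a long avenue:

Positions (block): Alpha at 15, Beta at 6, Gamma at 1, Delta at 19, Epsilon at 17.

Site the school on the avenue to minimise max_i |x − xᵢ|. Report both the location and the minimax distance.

The 1-center on a line is the midpoint of the two extreme points: leftmost at 1, rightmost at 19.
Optimal location = (1 + 19)/2 = 10; maximum distance = (19 − 1)/2 = 9.

location 10, max distance 9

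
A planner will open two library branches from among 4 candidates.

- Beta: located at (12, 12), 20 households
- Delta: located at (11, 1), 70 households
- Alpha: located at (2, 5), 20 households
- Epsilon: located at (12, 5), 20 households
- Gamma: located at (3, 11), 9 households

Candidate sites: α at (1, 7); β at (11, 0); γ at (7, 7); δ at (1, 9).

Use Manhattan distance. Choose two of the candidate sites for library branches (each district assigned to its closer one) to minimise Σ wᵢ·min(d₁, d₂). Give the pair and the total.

Evaluate every pair (each demand assigned to the nearer of the two):
  {α, β}: total = 564
  {β, δ}: total = 586
  {β, γ}: total = 602
  {α, γ}: total = 1154
  {γ, δ}: total = 1176
  {α, δ}: total = 1756
Best pair: {α, β} with total 564.

{α, β}, total 564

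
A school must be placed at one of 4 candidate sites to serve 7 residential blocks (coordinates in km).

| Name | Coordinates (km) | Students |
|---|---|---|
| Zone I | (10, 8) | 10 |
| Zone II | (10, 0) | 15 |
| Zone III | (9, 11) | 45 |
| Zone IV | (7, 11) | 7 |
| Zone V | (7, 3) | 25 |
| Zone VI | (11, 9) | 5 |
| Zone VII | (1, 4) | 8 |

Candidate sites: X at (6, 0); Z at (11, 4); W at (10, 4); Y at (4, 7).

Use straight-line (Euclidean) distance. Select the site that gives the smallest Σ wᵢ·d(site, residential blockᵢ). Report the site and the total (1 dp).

Total weighted distance at each candidate:
  X (6, 0): total = 921.6
  Z (11, 4): total = 695.2
  W (10, 4): total = 648.1
  Y (4, 7): total = 717.6
Minimum is at W with total 648.1 km.

W, total 648.1 km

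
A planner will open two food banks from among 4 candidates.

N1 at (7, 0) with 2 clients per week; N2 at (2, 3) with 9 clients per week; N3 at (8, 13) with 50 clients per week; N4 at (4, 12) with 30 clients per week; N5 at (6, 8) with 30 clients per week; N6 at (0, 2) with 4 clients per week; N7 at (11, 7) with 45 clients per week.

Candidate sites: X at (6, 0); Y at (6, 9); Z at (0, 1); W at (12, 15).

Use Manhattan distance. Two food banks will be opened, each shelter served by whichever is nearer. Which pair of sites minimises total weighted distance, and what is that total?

Evaluate every pair (each demand assigned to the nearer of the two):
  {Y, Z}: total = 851
  {X, Y}: total = 892
  {Y, W}: total = 957
  {X, W}: total = 1372
  {Z, W}: total = 1481
  {X, Z}: total = 1992
Best pair: {Y, Z} with total 851.

{Y, Z}, total 851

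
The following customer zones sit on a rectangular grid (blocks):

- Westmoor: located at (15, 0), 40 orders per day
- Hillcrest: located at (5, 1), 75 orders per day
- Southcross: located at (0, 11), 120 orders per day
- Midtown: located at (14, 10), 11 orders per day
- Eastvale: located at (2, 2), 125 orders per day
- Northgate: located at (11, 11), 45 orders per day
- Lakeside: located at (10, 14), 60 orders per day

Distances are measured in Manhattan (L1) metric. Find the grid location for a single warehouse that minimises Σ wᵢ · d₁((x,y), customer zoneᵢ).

(2, 2)

Manhattan distance separates: Σwᵢ(|x−xᵢ|+|y−yᵢ|) = Σwᵢ|x−xᵢ| + Σwᵢ|y−yᵢ|, so x and y are optimised independently as 1-D weighted medians.
Total weight W = 476; half = 238.
x-coordinate, sorted with cumulative weight:
  x=0 (Southcross, w=120) cum 120
  x=2 (Eastvale, w=125) cum 245  ← median
  x=5 (Hillcrest, w=75) cum 320
  x=10 (Lakeside, w=60) cum 380
  x=11 (Northgate, w=45) cum 425
  x=14 (Midtown, w=11) cum 436
  x=15 (Westmoor, w=40) cum 476
⇒ x* = 2
y-coordinate, sorted with cumulative weight:
  y=0 (Westmoor, w=40) cum 40
  y=1 (Hillcrest, w=75) cum 115
  y=2 (Eastvale, w=125) cum 240  ← median
  y=10 (Midtown, w=11) cum 251
  y=11 (Southcross, w=120) cum 371
  y=11 (Northgate, w=45) cum 416
  y=14 (Lakeside, w=60) cum 476
⇒ y* = 2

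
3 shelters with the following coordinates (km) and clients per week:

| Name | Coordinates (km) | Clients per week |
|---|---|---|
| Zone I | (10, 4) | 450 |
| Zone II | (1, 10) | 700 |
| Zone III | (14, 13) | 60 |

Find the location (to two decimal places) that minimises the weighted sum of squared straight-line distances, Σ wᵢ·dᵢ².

The minimiser of Σwᵢ‖p−pᵢ‖² is the weighted centroid p* = (Σwᵢpᵢ)/(Σwᵢ).
Σwᵢ = 1210.
Σwᵢxᵢ = 450·10 + 700·1 + 60·14 = 6040.
Σwᵢyᵢ = 450·4 + 700·10 + 60·13 = 9580.
x* = 6040/1210 = 4.99, y* = 9580/1210 = 7.92.

(4.99, 7.92)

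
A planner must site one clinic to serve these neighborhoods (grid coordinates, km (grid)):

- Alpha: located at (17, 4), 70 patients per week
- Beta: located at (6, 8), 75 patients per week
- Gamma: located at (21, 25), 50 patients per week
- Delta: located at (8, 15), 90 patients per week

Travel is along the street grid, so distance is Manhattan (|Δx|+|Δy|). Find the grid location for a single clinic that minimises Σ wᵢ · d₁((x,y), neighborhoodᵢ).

(8, 8)

Manhattan distance separates: Σwᵢ(|x−xᵢ|+|y−yᵢ|) = Σwᵢ|x−xᵢ| + Σwᵢ|y−yᵢ|, so x and y are optimised independently as 1-D weighted medians.
Total weight W = 285; half = 142.5.
x-coordinate, sorted with cumulative weight:
  x=6 (Beta, w=75) cum 75
  x=8 (Delta, w=90) cum 165  ← median
  x=17 (Alpha, w=70) cum 235
  x=21 (Gamma, w=50) cum 285
⇒ x* = 8
y-coordinate, sorted with cumulative weight:
  y=4 (Alpha, w=70) cum 70
  y=8 (Beta, w=75) cum 145  ← median
  y=15 (Delta, w=90) cum 235
  y=25 (Gamma, w=50) cum 285
⇒ y* = 8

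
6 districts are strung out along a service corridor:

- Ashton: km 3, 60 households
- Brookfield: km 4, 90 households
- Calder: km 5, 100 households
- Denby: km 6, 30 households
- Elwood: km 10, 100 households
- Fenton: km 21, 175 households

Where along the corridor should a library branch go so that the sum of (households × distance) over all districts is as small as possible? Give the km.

x = 6

For a sum of weighted absolute distances on a line, the optimum is the weighted median (not the mean). Total weight W = 555; half-weight = 277.5.
Sort by position and accumulate weight:
  km 3 (Ashton, w=60) → cum 60
  km 4 (Brookfield, w=90) → cum 150
  km 5 (Calder, w=100) → cum 250
  km 6 (Denby, w=30) → cum 280  ≥ 277.5 → median here
  km 10 (Elwood, w=100) → cum 380
  km 21 (Fenton, w=175) → cum 555
Optimal location: km 6.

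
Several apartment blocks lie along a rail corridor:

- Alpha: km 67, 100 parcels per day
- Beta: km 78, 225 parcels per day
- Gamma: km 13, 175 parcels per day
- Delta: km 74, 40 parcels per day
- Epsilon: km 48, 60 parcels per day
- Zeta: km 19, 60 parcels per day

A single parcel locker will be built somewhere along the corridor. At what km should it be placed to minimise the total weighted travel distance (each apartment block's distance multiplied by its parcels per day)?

For a sum of weighted absolute distances on a line, the optimum is the weighted median (not the mean). Total weight W = 660; half-weight = 330.
Sort by position and accumulate weight:
  km 13 (Gamma, w=175) → cum 175
  km 19 (Zeta, w=60) → cum 235
  km 48 (Epsilon, w=60) → cum 295
  km 67 (Alpha, w=100) → cum 395  ≥ 330 → median here
  km 74 (Delta, w=40) → cum 435
  km 78 (Beta, w=225) → cum 660
Optimal location: km 67.

x = 67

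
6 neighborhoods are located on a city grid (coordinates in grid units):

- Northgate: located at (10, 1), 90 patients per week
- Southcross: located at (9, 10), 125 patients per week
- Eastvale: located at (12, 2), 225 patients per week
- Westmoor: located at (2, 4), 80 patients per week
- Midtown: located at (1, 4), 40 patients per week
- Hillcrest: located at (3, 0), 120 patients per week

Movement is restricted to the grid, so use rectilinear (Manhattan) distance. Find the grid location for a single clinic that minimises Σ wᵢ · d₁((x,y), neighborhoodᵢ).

Manhattan distance separates: Σwᵢ(|x−xᵢ|+|y−yᵢ|) = Σwᵢ|x−xᵢ| + Σwᵢ|y−yᵢ|, so x and y are optimised independently as 1-D weighted medians.
Total weight W = 680; half = 340.
x-coordinate, sorted with cumulative weight:
  x=1 (Midtown, w=40) cum 40
  x=2 (Westmoor, w=80) cum 120
  x=3 (Hillcrest, w=120) cum 240
  x=9 (Southcross, w=125) cum 365  ← median
  x=10 (Northgate, w=90) cum 455
  x=12 (Eastvale, w=225) cum 680
⇒ x* = 9
y-coordinate, sorted with cumulative weight:
  y=0 (Hillcrest, w=120) cum 120
  y=1 (Northgate, w=90) cum 210
  y=2 (Eastvale, w=225) cum 435  ← median
  y=4 (Westmoor, w=80) cum 515
  y=4 (Midtown, w=40) cum 555
  y=10 (Southcross, w=125) cum 680
⇒ y* = 2

(9, 2)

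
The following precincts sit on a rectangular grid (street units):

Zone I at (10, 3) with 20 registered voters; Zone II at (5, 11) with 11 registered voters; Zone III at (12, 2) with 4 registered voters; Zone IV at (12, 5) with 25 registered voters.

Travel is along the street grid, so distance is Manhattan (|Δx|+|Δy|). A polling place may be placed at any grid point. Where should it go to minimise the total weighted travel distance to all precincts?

Manhattan distance separates: Σwᵢ(|x−xᵢ|+|y−yᵢ|) = Σwᵢ|x−xᵢ| + Σwᵢ|y−yᵢ|, so x and y are optimised independently as 1-D weighted medians.
Total weight W = 60; half = 30.
x-coordinate, sorted with cumulative weight:
  x=5 (Zone II, w=11) cum 11
  x=10 (Zone I, w=20) cum 31  ← median
  x=12 (Zone III, w=4) cum 35
  x=12 (Zone IV, w=25) cum 60
⇒ x* = 10
y-coordinate, sorted with cumulative weight:
  y=2 (Zone III, w=4) cum 4
  y=3 (Zone I, w=20) cum 24
  y=5 (Zone IV, w=25) cum 49  ← median
  y=11 (Zone II, w=11) cum 60
⇒ y* = 5

(10, 5)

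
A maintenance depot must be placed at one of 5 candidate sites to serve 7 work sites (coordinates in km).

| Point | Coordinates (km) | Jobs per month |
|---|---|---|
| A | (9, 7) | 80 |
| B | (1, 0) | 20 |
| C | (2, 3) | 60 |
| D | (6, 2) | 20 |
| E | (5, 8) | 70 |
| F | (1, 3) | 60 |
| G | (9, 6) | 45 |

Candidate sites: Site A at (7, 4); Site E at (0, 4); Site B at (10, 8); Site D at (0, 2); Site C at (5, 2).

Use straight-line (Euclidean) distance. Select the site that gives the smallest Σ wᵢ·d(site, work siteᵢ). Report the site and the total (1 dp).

Total weighted distance at each candidate:
  Site A (7, 4): total = 1588.6
  Site E (0, 4): total = 2050.0
  Site B (10, 8): total = 2132.6
  Site D (0, 2): total = 2197.3
  Site C (5, 2): total = 1733.4
Minimum is at Site A with total 1588.6 km.

Site A, total 1588.6 km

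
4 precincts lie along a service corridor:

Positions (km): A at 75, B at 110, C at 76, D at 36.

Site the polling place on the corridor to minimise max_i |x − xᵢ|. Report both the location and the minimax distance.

The 1-center on a line is the midpoint of the two extreme points: leftmost at 36, rightmost at 110.
Optimal location = (36 + 110)/2 = 73; maximum distance = (110 − 36)/2 = 37.

location 73, max distance 37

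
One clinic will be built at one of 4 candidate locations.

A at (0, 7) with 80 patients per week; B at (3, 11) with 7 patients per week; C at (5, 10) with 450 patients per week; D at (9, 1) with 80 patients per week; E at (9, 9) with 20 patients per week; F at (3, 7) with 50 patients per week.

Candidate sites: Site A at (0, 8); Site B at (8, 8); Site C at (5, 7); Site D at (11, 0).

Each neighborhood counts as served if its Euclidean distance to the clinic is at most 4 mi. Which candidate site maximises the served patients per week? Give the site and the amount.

Site C, covering 500

Coverage radius r = 4 mi; a point is covered iff (Δx)²+(Δy)² ≤ 4² = 16.
  Site A (0, 8): covers {A, F} → 130
  Site B (8, 8): covers {C, E} → 470
  Site C (5, 7): covers {C, F} → 500
  Site D (11, 0): covers {D} → 80
Maximum coverage at Site C: 500 patients per week.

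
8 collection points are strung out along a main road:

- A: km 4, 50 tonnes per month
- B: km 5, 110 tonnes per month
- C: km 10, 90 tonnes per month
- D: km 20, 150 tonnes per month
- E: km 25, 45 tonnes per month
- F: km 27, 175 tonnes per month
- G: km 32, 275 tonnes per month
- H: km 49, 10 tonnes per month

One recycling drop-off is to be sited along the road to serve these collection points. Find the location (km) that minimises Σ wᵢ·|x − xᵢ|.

x = 27

For a sum of weighted absolute distances on a line, the optimum is the weighted median (not the mean). Total weight W = 905; half-weight = 452.5.
Sort by position and accumulate weight:
  km 4 (A, w=50) → cum 50
  km 5 (B, w=110) → cum 160
  km 10 (C, w=90) → cum 250
  km 20 (D, w=150) → cum 400
  km 25 (E, w=45) → cum 445
  km 27 (F, w=175) → cum 620  ≥ 452.5 → median here
  km 32 (G, w=275) → cum 895
  km 49 (H, w=10) → cum 905
Optimal location: km 27.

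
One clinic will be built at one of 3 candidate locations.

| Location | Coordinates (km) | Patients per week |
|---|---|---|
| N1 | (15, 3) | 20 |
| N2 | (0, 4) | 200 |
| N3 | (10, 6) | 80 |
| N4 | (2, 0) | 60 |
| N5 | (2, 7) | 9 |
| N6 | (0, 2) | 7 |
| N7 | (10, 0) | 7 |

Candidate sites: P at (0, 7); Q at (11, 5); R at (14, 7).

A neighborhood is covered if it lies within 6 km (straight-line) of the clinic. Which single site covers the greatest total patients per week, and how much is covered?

Coverage radius r = 6 km; a point is covered iff (Δx)²+(Δy)² ≤ 6² = 36.
  P (0, 7): covers {N2, N5, N6} → 216
  Q (11, 5): covers {N1, N3, N7} → 107
  R (14, 7): covers {N1, N3} → 100
Maximum coverage at P: 216 patients per week.

P, covering 216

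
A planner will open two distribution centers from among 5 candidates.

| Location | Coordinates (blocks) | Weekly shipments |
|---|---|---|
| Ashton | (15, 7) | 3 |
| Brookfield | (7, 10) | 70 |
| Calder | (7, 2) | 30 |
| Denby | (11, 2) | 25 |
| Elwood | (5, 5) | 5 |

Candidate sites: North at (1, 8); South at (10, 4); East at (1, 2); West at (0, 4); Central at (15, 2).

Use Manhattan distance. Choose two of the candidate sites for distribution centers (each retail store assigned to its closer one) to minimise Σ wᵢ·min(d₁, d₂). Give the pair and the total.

{North, South}, total 839

Evaluate every pair (each demand assigned to the nearer of the two):
  {North, South}: total = 839
  {South, Central}: total = 900
  {South, East}: total = 909
  {South, West}: total = 909
  {North, Central}: total = 950
  {North, East}: total = 1070
  {North, West}: total = 1230
  {West, Central}: total = 1295
  {East, Central}: total = 1310
  {East, West}: total = 1424
Best pair: {North, South} with total 839.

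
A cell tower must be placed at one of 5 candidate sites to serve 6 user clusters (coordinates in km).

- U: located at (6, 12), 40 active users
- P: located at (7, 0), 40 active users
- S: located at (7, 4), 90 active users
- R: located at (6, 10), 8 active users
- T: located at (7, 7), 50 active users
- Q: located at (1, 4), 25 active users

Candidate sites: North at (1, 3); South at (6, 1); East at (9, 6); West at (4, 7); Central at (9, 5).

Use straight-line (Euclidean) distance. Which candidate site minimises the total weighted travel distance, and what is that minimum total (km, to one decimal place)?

Central, total 1110.9 km

Total weighted distance at each candidate:
  North (1, 3): total = 1682.0
  South (6, 1): total = 1303.1
  East (9, 6): total = 1133.8
  West (4, 7): total = 1186.8
  Central (9, 5): total = 1110.9
Minimum is at Central with total 1110.9 km.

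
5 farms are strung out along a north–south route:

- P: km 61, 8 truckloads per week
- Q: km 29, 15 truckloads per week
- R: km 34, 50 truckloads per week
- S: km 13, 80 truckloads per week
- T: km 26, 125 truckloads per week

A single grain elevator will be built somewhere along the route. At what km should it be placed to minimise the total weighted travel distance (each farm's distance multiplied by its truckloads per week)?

x = 26

For a sum of weighted absolute distances on a line, the optimum is the weighted median (not the mean). Total weight W = 278; half-weight = 139.
Sort by position and accumulate weight:
  km 13 (S, w=80) → cum 80
  km 26 (T, w=125) → cum 205  ≥ 139 → median here
  km 29 (Q, w=15) → cum 220
  km 34 (R, w=50) → cum 270
  km 61 (P, w=8) → cum 278
Optimal location: km 26.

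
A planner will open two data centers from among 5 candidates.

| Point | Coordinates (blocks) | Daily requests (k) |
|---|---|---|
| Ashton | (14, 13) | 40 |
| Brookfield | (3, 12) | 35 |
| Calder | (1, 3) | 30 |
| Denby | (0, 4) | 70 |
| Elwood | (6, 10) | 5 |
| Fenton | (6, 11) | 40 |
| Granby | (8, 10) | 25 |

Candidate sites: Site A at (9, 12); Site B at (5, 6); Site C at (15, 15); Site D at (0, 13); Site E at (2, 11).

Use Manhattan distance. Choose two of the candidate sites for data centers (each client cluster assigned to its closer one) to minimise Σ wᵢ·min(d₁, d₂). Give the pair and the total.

{Site A, Site B}, total 1410

Evaluate every pair (each demand assigned to the nearer of the two):
  {Site A, Site B}: total = 1410
  {Site C, Site E}: total = 1450
  {Site A, Site E}: total = 1470
  {Site B, Site C}: total = 1540
  {Site A, Site D}: total = 1600
  {Site B, Site E}: total = 1690
  {Site B, Site D}: total = 1840
  {Site C, Site D}: total = 1860
  {Site D, Site E}: total = 1890
  {Site A, Site C}: total = 2290
Best pair: {Site A, Site B} with total 1410.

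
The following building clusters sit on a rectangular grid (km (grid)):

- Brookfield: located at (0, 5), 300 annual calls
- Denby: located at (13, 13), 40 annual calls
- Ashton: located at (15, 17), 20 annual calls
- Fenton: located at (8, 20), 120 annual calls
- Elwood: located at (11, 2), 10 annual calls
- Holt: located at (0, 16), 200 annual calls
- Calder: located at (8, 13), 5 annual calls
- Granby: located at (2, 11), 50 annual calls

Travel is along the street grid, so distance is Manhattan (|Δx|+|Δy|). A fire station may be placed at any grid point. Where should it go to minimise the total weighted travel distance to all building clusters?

(0, 13)

Manhattan distance separates: Σwᵢ(|x−xᵢ|+|y−yᵢ|) = Σwᵢ|x−xᵢ| + Σwᵢ|y−yᵢ|, so x and y are optimised independently as 1-D weighted medians.
Total weight W = 745; half = 372.5.
x-coordinate, sorted with cumulative weight:
  x=0 (Brookfield, w=300) cum 300
  x=0 (Holt, w=200) cum 500  ← median
  x=2 (Granby, w=50) cum 550
  x=8 (Fenton, w=120) cum 670
  x=8 (Calder, w=5) cum 675
  x=11 (Elwood, w=10) cum 685
  x=13 (Denby, w=40) cum 725
  x=15 (Ashton, w=20) cum 745
⇒ x* = 0
y-coordinate, sorted with cumulative weight:
  y=2 (Elwood, w=10) cum 10
  y=5 (Brookfield, w=300) cum 310
  y=11 (Granby, w=50) cum 360
  y=13 (Denby, w=40) cum 400  ← median
  y=13 (Calder, w=5) cum 405
  y=16 (Holt, w=200) cum 605
  y=17 (Ashton, w=20) cum 625
  y=20 (Fenton, w=120) cum 745
⇒ y* = 13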